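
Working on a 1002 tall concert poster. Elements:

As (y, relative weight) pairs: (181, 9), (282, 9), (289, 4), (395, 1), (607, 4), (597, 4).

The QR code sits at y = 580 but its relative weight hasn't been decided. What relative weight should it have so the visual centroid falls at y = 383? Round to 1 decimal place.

Fixed elements: Σw = 9 + 9 + 4 + 1 + 4 + 4 = 31, Σw·y = 9·181 + 9·282 + 4·289 + 1·395 + 4·607 + 4·597 = 10534.
Balance at y = 383 requires (10534 + w·580) / (31 + w) = 383.
So w = (383·31 − 10534)/(580 − 383) = 1339/197 ≈ 6.80.

w ≈ 6.8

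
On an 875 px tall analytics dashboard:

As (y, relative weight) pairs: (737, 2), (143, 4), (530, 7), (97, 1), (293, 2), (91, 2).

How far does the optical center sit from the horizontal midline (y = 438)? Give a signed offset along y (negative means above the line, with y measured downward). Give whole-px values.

≈ -70 px

Total weight = 2 + 4 + 7 + 1 + 2 + 2 = 18.
y: moment 6621 / weight 18 ≈ 367.83
Against y = 438, that's 367.83 − 438 = -70.17.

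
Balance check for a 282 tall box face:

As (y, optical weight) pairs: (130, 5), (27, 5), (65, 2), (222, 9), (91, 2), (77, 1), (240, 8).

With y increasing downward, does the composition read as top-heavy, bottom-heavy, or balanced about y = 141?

bottom-heavy

Σw = 5 + 5 + 2 + 9 + 2 + 1 + 8 = 32.
Σw·y = 5·130 + 5·27 + 2·65 + 9·222 + 2·91 + 1·77 + 8·240 = 5092, so ȳ = 5092/32 ≈ 159.12.
159.1 vs midline 141 → bottom-heavy.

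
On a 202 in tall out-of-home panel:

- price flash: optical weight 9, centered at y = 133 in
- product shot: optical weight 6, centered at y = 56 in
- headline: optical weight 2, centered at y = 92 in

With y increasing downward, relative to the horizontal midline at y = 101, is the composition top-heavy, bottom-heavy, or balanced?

balanced

Total weight = 9 + 6 + 2 = 17.
y: (9·133 + 6·56 + 2·92) / 17 = 1717 / 17 ≈ 101.00
The centroid 101.00 matches the midline at 101, so the layout is balanced.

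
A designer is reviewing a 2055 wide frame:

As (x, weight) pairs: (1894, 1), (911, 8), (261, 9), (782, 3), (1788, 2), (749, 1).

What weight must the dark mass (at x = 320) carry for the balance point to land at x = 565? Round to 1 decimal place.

w ≈ 18.9

Existing Σw = 24 (1 + 8 + 9 + 3 + 2 + 1); existing moment 1·1894 + 8·911 + 9·261 + 3·782 + 2·1788 + 1·749 = 18202.
For the centroid to hit 565: (18202 + w·320) / (24 + w) = 565.
So w = (565·24 − 18202)/(320 − 565) = -4642/-245 ≈ 18.95.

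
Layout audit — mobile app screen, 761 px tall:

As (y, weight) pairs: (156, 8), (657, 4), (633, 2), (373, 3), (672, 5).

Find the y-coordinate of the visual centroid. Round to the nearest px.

Σw = 8 + 4 + 2 + 3 + 5 = 22.
y-moment: 8·156 + 4·657 + 2·633 + 3·373 + 5·672 = 9621; centroid 9621/22 ≈ 437.32.

y ≈ 437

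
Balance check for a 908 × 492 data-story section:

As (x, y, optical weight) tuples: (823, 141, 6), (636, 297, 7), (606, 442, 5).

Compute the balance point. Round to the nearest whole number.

Total weight = 6 + 7 + 5 = 18.
x-moment: 6·823 + 7·636 + 5·606 = 12420; centroid 12420/18 ≈ 690.00.
y-moment: 6·141 + 7·297 + 5·442 = 5135; centroid 5135/18 ≈ 285.28.

(690, 285)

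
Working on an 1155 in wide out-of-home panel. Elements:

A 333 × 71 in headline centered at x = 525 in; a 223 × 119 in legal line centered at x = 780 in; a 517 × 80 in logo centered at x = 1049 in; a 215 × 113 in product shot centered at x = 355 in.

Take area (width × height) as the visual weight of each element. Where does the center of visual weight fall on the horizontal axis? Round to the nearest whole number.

Taking area as weight: headline 333·71 = 23643, legal line 223·119 = 26537, logo 517·80 = 41360, product shot 215·113 = 24295. Sum 115835.
Σw·x = 23643·525 + 26537·780 + 41360·1049 + 24295·355 = 85122800, so x̄ = 85122800/115835 ≈ 734.86.

x ≈ 735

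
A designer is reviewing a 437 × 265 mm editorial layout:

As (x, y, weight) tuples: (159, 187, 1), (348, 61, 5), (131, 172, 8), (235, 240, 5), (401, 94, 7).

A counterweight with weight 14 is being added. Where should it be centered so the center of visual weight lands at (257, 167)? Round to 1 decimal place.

New total weight: (1 + 5 + 8 + 5 + 7) + 14 = 40.
Along x: (6929 + 14·x) / 40 = 257 (existing moment 1·159 + 5·348 + 8·131 + 5·235 + 7·401 = 6929) ⇒ x = (10280 − 6929) / 14 ≈ 239.36.
Along y: (3726 + 14·y) / 40 = 167 (existing moment 1·187 + 5·61 + 8·172 + 5·240 + 7·94 = 3726) ⇒ y = (6680 − 3726) / 14 ≈ 211.00.

(239.4, 211.0)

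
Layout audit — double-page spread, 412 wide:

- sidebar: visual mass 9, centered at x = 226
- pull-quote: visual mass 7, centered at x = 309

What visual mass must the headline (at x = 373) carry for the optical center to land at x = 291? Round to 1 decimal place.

Existing Σw = 16 (9 + 7); existing moment 9·226 + 7·309 = 4197.
For the centroid to hit 291: (4197 + w·373) / (16 + w) = 291.
Rearranging, w·(373 − 291) = 291·16 − 4197 = 459, so w ≈ 459/82 = 5.60.

w ≈ 5.6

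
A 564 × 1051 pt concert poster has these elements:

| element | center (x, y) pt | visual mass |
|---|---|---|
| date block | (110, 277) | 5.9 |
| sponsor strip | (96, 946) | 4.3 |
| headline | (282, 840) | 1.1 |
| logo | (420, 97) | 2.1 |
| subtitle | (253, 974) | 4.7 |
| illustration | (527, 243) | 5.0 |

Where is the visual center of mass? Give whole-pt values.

(263, 546)

Σw = 5.9 + 4.3 + 1.1 + 2.1 + 4.7 + 5.0 = 23.1.
Σw·x = 6078.1; x̄ = 6078.1/23.1 ≈ 263.12.
Σw·y = 12622.6; ȳ = 12622.6/23.1 ≈ 546.43.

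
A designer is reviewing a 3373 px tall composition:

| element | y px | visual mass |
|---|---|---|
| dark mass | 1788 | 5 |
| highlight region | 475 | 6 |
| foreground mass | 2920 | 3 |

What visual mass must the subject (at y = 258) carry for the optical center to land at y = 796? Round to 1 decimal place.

Fixed elements: Σw = 5 + 6 + 3 = 14, Σw·y = 5·1788 + 6·475 + 3·2920 = 20550.
For the centroid to hit 796: (20550 + w·258) / (14 + w) = 796.
Rearranging, w·(258 − 796) = 796·14 − 20550 = -9406, so w ≈ -9406/-538 = 17.48.

w ≈ 17.5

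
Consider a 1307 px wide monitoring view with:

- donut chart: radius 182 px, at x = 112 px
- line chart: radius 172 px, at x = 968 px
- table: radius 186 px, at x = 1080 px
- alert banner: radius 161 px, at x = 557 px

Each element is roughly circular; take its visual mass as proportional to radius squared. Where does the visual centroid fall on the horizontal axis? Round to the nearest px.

r² weights: donut chart 182² = 33124, line chart 172² = 29584, table 186² = 34596, alert banner 161² = 25921. Total = 123225.
Σw·x = 33124·112 + 29584·968 + 34596·1080 + 25921·557 = 84148877, so x̄ = 84148877/123225 ≈ 682.89.

x ≈ 683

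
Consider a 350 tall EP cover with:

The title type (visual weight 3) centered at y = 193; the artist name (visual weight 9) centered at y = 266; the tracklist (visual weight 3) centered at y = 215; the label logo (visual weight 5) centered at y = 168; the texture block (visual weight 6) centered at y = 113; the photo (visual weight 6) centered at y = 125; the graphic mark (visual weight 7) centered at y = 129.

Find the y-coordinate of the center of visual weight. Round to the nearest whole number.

Weights sum to 3 + 9 + 3 + 5 + 6 + 6 + 7 = 39.
y-moment: 3·193 + 9·266 + 3·215 + 5·168 + 6·113 + 6·125 + 7·129 = 6789; centroid 6789/39 ≈ 174.08.

y ≈ 174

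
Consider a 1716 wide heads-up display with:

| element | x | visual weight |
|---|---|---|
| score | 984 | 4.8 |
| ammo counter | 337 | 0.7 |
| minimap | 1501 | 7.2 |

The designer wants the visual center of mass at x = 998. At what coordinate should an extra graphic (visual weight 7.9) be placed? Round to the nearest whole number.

After adding the extra graphic, total weight = 4.8 + 0.7 + 7.2 + 7.9 = 20.6.
x: need Σw·x = 20.6·998 = 20558.8. Existing = 4.8·984 + 0.7·337 + 7.2·1501 = 15766.3. Remainder 4792.5 / 7.9 ≈ 606.65.

x ≈ 607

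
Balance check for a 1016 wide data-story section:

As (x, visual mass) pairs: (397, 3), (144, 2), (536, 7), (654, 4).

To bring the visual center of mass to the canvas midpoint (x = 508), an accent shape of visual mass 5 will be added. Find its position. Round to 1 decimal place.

New total weight: (3 + 2 + 7 + 4) + 5 = 21.
x: target moment 21×508 = 10668; current 3·397 + 2·144 + 7·536 + 4·654 = 7847; the accent shape supplies 2821, so x = 2821/5 ≈ 564.20.

x ≈ 564.2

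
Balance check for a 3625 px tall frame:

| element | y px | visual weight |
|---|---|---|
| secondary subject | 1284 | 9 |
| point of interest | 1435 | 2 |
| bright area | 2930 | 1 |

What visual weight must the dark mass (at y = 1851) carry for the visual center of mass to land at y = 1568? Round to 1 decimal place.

Existing Σw = 12 (9 + 2 + 1); existing moment 9·1284 + 2·1435 + 1·2930 = 17356.
Set Σw·y/Σw = 1568: (17356 + 1851w) = 1568·(12 + w).
So w = (1568·12 − 17356)/(1851 − 1568) = 1460/283 ≈ 5.16.

w ≈ 5.2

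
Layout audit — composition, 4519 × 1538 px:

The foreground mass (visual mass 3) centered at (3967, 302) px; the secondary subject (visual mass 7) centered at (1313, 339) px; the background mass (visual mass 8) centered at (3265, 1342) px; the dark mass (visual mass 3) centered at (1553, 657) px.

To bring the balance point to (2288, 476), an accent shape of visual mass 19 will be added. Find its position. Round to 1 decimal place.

(2086.8, 160.7)

After adding the accent shape, total weight = 3 + 7 + 8 + 3 + 19 = 40.
x: need Σw·x = 40·2288 = 91520. Existing = 3·3967 + 7·1313 + 8·3265 + 3·1553 = 51871. Remainder 39649 / 19 ≈ 2086.79.
y: need Σw·y = 40·476 = 19040. Existing = 3·302 + 7·339 + 8·1342 + 3·657 = 15986. Remainder 3054 / 19 ≈ 160.74.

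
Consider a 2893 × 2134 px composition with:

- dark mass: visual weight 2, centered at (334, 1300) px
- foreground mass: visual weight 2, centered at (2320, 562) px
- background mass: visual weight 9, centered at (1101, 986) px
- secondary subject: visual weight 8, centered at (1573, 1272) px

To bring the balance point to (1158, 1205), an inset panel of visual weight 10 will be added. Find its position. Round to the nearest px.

(810, 1458)

With the inset panel, Σw becomes 2 + 2 + 9 + 8 + 10 = 31.
x: target moment 31×1158 = 35898; current 2·334 + 2·2320 + 9·1101 + 8·1573 = 27801; the inset panel supplies 8097, so x = 8097/10 ≈ 809.70.
y: target moment 31×1205 = 37355; current 2·1300 + 2·562 + 9·986 + 8·1272 = 22774; the inset panel supplies 14581, so y = 14581/10 ≈ 1458.10.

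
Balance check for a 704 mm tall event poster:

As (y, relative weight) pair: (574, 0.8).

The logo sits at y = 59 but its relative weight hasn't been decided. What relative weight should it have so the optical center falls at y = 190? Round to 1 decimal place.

w ≈ 2.3

The single fixed element contributes weight 0.8, moment 0.8·574 = 459.2.
For the centroid to hit 190: (459.2 + w·59) / (0.8 + w) = 190.
So w = (190·0.8 − 459.2)/(59 − 190) = -307.2/-131 ≈ 2.35.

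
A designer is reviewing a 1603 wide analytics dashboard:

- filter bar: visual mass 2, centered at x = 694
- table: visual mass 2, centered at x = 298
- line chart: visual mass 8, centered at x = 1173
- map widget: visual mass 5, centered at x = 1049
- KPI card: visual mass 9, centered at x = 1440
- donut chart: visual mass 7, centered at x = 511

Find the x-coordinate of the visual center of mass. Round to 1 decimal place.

x ≈ 1004.5

Weights sum to 2 + 2 + 8 + 5 + 9 + 7 = 33.
x: moment 33150 / weight 33 ≈ 1004.55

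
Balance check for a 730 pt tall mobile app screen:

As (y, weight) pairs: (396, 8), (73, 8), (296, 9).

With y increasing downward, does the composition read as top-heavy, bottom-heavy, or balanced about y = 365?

top-heavy

Σw = 8 + 8 + 9 = 25.
Σw·y = 8·396 + 8·73 + 9·296 = 6416, so ȳ = 6416/25 ≈ 256.64.
Since 256.6 is above (smaller y than) 365, the composition reads top-heavy.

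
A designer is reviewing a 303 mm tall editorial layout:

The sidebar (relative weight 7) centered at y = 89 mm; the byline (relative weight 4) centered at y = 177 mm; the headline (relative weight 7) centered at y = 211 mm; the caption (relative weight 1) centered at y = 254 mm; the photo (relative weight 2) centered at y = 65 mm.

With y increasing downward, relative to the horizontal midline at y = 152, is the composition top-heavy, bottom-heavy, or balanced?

Total weight = 7 + 4 + 7 + 1 + 2 = 21.
Σw·y = 7·89 + 4·177 + 7·211 + 1·254 + 2·65 = 3192, so ȳ = 3192/21 ≈ 152.00.
That equals the midline 152 — balanced.

balanced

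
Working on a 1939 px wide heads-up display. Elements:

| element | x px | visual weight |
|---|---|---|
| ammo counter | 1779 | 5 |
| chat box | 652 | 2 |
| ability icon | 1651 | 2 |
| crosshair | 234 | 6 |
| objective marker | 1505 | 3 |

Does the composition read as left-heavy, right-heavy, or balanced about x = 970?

right-heavy

Weights sum to 5 + 2 + 2 + 6 + 3 = 18.
Σw·x = 5·1779 + 2·652 + 2·1651 + 6·234 + 3·1505 = 19420, so x̄ = 19420/18 ≈ 1078.89.
1078.9 lies right of the midline 970, so the layout is right-heavy.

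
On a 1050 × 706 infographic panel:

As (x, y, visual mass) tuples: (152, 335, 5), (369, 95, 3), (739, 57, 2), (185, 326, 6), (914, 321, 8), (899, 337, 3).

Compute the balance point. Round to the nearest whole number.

Weights sum to 5 + 3 + 2 + 6 + 8 + 3 = 27.
Σw·x = 5·152 + 3·369 + 2·739 + 6·185 + 8·914 + 3·899 = 14464, so x̄ = 14464/27 ≈ 535.70.
Σw·y = 5·335 + 3·95 + 2·57 + 6·326 + 8·321 + 3·337 = 7609, so ȳ = 7609/27 ≈ 281.81.

(536, 282)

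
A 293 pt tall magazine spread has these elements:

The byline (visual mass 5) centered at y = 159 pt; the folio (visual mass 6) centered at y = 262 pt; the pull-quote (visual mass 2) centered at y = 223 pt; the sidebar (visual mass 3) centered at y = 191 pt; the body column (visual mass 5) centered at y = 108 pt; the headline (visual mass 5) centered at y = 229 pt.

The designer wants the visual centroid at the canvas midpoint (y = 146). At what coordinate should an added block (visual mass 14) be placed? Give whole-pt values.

After adding the added block, total weight = 5 + 6 + 2 + 3 + 5 + 5 + 14 = 40.
y: target moment 40×146 = 5840; current 5·159 + 6·262 + 2·223 + 3·191 + 5·108 + 5·229 = 5071; the added block supplies 769, so y = 769/14 ≈ 54.93.

y ≈ 55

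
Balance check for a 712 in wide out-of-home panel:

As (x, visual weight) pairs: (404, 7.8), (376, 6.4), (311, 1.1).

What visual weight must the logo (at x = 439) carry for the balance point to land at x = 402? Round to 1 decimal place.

Fixed elements: Σw = 7.8 + 6.4 + 1.1 = 15.3, Σw·x = 7.8·404 + 6.4·376 + 1.1·311 = 5899.7.
Balance at x = 402 requires (5899.7 + w·439) / (15.3 + w) = 402.
Solving: w = (402·15.3 − 5899.7) / (439 − 402) = 250.9 / 37 ≈ 6.78.

w ≈ 6.8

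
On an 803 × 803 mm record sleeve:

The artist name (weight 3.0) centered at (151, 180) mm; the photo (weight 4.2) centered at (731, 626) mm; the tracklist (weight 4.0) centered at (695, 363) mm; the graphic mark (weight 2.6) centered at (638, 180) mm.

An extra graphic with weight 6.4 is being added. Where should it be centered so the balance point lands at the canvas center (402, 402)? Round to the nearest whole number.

(25, 474)

With the extra graphic, Σw becomes 3.0 + 4.2 + 4.0 + 2.6 + 6.4 = 20.2.
x: target moment 20.2×402 = 8120.4; current 3.0·151 + 4.2·731 + 4.0·695 + 2.6·638 = 7962.0; the extra graphic supplies 158.4, so x = 158.4/6.4 ≈ 24.75.
y: target moment 20.2×402 = 8120.4; current 3.0·180 + 4.2·626 + 4.0·363 + 2.6·180 = 5089.2; the extra graphic supplies 3031.2, so y = 3031.2/6.4 ≈ 473.63.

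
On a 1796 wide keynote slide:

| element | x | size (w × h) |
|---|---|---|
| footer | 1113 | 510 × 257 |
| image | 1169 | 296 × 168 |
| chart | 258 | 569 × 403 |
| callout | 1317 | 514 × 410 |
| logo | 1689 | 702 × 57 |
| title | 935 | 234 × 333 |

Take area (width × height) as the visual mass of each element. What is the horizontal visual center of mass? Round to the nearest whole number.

Areas → weights: footer 510·257 = 131070, image 296·168 = 49728, chart 569·403 = 229307, callout 514·410 = 210740, logo 702·57 = 40014, title 234·333 = 77922; Σw = 738781.
x: moment 681159444 / weight 738781 ≈ 922.00

x ≈ 922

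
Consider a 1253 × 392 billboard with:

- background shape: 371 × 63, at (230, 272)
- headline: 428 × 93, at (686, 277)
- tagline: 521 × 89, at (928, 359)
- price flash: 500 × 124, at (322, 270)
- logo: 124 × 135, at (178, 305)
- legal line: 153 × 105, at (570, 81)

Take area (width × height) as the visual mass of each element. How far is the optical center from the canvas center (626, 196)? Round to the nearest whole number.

Areas: background shape 371·63 = 23373, headline 428·93 = 39804, tagline 521·89 = 46369, price flash 500·124 = 62000, logo 124·135 = 16740, legal line 153·105 = 16065. Total weight = 204351.
x-moment: 23373·230 + 39804·686 + 46369·928 + 62000·322 + 16740·178 + 16065·570 = 107812536; centroid 107812536/204351 ≈ 527.59.
y-moment: 23373·272 + 39804·277 + 46369·359 + 62000·270 + 16740·305 + 16065·81 = 57176600; centroid 57176600/204351 ≈ 279.80.
Offset from (626, 196): Δx ≈ -98.41, Δy ≈ 83.80; distance = √(Δx² + Δy²) ≈ 129.26.

≈ 129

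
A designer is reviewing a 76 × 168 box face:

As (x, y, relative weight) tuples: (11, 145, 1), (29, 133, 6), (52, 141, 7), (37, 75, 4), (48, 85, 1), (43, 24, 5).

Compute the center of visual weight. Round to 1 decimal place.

Σw = 1 + 6 + 7 + 4 + 1 + 5 = 24.
Σw·x = 960; x̄ = 960/24 ≈ 40.00.
Σw·y = 2435; ȳ = 2435/24 ≈ 101.46.

(40.0, 101.5)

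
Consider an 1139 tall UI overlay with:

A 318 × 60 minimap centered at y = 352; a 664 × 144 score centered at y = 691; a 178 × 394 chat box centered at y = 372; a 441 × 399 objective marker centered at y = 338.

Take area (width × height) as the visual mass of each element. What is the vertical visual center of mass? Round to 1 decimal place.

y ≈ 438.9

Taking area as weight: minimap 318·60 = 19080, score 664·144 = 95616, chat box 178·394 = 70132, objective marker 441·399 = 175959. Sum 360787.
y-moment: 19080·352 + 95616·691 + 70132·372 + 175959·338 = 158350062; centroid 158350062/360787 ≈ 438.90.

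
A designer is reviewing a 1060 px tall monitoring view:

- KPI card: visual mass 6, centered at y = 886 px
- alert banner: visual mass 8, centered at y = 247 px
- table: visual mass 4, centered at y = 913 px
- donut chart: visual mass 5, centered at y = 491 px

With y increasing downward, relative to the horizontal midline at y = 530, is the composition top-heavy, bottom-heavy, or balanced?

Weights sum to 6 + 8 + 4 + 5 = 23.
Σw·y = 6·886 + 8·247 + 4·913 + 5·491 = 13399, so ȳ = 13399/23 ≈ 582.57.
582.6 vs midline 530 → bottom-heavy.

bottom-heavy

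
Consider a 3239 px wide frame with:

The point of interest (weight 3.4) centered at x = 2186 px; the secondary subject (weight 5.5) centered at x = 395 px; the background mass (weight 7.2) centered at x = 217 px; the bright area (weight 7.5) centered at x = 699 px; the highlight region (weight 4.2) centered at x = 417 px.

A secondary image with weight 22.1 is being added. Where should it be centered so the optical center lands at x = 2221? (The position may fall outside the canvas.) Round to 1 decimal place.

x ≈ 4193.1

With the secondary image, Σw becomes 3.4 + 5.5 + 7.2 + 7.5 + 4.2 + 22.1 = 49.9.
x: need Σw·x = 49.9·2221 = 110827.9. Existing = 3.4·2186 + 5.5·395 + 7.2·217 + 7.5·699 + 4.2·417 = 18161.2. Remainder 92666.7 / 22.1 ≈ 4193.06.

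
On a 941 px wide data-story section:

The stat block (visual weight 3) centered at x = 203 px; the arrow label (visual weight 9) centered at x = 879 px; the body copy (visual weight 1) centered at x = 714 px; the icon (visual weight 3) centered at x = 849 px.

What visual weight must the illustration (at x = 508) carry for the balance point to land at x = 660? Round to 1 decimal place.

Known weights sum to 3 + 9 + 1 + 3 = 16; their moment is 3·203 + 9·879 + 1·714 + 3·849 = 11781.
Set Σw·x/Σw = 660: (11781 + 508w) = 660·(16 + w).
Solving: w = (660·16 − 11781) / (508 − 660) = -1221 / -152 ≈ 8.03.

w ≈ 8.0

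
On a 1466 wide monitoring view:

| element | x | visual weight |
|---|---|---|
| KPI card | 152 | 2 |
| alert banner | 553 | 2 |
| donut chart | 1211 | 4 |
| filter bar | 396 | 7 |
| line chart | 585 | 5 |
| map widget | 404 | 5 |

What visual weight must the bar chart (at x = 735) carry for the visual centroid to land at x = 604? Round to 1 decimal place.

w ≈ 8.6

Existing Σw = 25 (2 + 2 + 4 + 7 + 5 + 5); existing moment 2·152 + 2·553 + 4·1211 + 7·396 + 5·585 + 5·404 = 13971.
For the centroid to hit 604: (13971 + w·735) / (25 + w) = 604.
So w = (604·25 − 13971)/(735 − 604) = 1129/131 ≈ 8.62.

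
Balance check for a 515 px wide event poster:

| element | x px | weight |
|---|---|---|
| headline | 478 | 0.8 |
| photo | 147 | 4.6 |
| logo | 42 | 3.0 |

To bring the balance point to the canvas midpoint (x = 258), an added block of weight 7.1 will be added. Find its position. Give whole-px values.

New total weight: (0.8 + 4.6 + 3.0) + 7.1 = 15.5.
x: target moment 15.5×258 = 3999.0; current 0.8·478 + 4.6·147 + 3.0·42 = 1184.6; the added block supplies 2814.4, so x = 2814.4/7.1 ≈ 396.39.

x ≈ 396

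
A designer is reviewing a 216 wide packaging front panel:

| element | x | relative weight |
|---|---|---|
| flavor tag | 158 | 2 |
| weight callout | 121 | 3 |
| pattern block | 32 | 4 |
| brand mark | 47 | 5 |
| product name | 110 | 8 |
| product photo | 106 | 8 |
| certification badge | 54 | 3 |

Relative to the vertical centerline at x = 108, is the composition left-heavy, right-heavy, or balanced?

Weights sum to 2 + 3 + 4 + 5 + 8 + 8 + 3 = 33.
Σw·x = 2932; x̄ = 2932/33 ≈ 88.85.
Since 88.8 is left of 108, the composition reads left-heavy.

left-heavy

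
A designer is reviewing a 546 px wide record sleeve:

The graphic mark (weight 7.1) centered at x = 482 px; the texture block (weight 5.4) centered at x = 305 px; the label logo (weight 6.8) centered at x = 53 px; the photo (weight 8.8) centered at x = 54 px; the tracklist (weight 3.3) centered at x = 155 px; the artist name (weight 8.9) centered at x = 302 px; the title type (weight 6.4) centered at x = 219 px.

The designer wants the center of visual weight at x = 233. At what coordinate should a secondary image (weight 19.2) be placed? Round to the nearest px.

x ≈ 253

After adding the secondary image, total weight = 7.1 + 5.4 + 6.8 + 8.8 + 3.3 + 8.9 + 6.4 + 19.2 = 65.9.
Along x: (10505.7 + 19.2·x) / 65.9 = 233 (existing moment 7.1·482 + 5.4·305 + 6.8·53 + 8.8·54 + 3.3·155 + 8.9·302 + 6.4·219 = 10505.7) ⇒ x = (15354.7 − 10505.7) / 19.2 ≈ 252.55.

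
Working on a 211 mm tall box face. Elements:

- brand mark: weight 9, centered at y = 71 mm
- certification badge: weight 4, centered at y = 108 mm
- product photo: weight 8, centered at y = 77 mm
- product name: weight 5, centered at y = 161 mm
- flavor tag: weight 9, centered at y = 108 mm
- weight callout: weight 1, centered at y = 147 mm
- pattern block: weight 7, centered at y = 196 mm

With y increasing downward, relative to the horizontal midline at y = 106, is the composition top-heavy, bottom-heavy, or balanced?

bottom-heavy

Total weight = 9 + 4 + 8 + 5 + 9 + 1 + 7 = 43.
y: moment 4983 / weight 43 ≈ 115.88
115.9 vs midline 106 → bottom-heavy.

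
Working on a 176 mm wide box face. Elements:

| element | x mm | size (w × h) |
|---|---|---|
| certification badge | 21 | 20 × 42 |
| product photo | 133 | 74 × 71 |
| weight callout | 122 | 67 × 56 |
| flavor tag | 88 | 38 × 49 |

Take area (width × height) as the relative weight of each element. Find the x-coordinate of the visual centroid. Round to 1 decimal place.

x ≈ 114.3

Taking area as weight: certification badge 20·42 = 840, product photo 74·71 = 5254, weight callout 67·56 = 3752, flavor tag 38·49 = 1862. Sum 11708.
x: (840·21 + 5254·133 + 3752·122 + 1862·88) / 11708 = 1338022 / 11708 ≈ 114.28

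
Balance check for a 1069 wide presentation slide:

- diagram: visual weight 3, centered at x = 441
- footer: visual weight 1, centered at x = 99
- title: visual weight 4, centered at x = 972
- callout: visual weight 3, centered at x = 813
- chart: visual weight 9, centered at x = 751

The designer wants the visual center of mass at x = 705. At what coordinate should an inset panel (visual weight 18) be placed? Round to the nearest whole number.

After adding the inset panel, total weight = 3 + 1 + 4 + 3 + 9 + 18 = 38.
x: need Σw·x = 38·705 = 26790. Existing = 3·441 + 1·99 + 4·972 + 3·813 + 9·751 = 14508. Remainder 12282 / 18 ≈ 682.33.

x ≈ 682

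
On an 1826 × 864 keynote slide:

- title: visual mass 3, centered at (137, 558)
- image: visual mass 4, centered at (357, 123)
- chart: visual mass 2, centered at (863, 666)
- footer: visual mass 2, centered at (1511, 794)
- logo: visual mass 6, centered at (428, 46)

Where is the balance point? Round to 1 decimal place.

Total weight = 3 + 4 + 2 + 2 + 6 = 17.
Σw·x = 3·137 + 4·357 + 2·863 + 2·1511 + 6·428 = 9155, so x̄ = 9155/17 ≈ 538.53.
Σw·y = 3·558 + 4·123 + 2·666 + 2·794 + 6·46 = 5362, so ȳ = 5362/17 ≈ 315.41.

(538.5, 315.4)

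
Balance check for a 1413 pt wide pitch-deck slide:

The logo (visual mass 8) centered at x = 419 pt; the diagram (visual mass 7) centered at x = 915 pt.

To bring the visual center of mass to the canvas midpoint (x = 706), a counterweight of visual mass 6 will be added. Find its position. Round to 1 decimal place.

x ≈ 844.8

With the counterweight, Σw becomes 8 + 7 + 6 = 21.
x: target moment 21×706 = 14826; current 8·419 + 7·915 = 9757; the counterweight supplies 5069, so x = 5069/6 ≈ 844.83.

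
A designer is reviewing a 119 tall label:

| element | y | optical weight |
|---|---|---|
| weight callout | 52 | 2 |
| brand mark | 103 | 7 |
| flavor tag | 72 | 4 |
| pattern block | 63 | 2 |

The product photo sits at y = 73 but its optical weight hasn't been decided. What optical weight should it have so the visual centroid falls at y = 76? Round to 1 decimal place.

Known weights sum to 2 + 7 + 4 + 2 = 15; their moment is 2·52 + 7·103 + 4·72 + 2·63 = 1239.
Balance at y = 76 requires (1239 + w·73) / (15 + w) = 76.
Rearranging, w·(73 − 76) = 76·15 − 1239 = -99, so w ≈ -99/-3 = 33.00.

w ≈ 33.0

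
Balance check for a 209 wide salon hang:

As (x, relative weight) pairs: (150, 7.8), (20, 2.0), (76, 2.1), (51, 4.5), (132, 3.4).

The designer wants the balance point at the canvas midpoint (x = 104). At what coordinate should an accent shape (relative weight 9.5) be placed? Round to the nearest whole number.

With the accent shape, Σw becomes 7.8 + 2.0 + 2.1 + 4.5 + 3.4 + 9.5 = 29.3.
Along x: (2047.9 + 9.5·x) / 29.3 = 104 (existing moment 7.8·150 + 2.0·20 + 2.1·76 + 4.5·51 + 3.4·132 = 2047.9) ⇒ x = (3047.2 − 2047.9) / 9.5 ≈ 105.19.

x ≈ 105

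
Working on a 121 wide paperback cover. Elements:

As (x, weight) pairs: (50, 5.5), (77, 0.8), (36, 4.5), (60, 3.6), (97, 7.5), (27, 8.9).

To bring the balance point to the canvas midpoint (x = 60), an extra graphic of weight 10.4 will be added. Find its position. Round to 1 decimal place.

New total weight: (5.5 + 0.8 + 4.5 + 3.6 + 7.5 + 8.9) + 10.4 = 41.2.
x: target moment 41.2×60 = 2472.0; current 5.5·50 + 0.8·77 + 4.5·36 + 3.6·60 + 7.5·97 + 8.9·27 = 1682.4; the extra graphic supplies 789.6, so x = 789.6/10.4 ≈ 75.92.

x ≈ 75.9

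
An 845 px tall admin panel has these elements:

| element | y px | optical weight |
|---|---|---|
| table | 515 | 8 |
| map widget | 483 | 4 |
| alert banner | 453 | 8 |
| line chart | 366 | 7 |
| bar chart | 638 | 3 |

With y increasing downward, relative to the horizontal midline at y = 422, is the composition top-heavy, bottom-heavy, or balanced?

bottom-heavy

Total weight = 8 + 4 + 8 + 7 + 3 = 30.
y: (8·515 + 4·483 + 8·453 + 7·366 + 3·638) / 30 = 14152 / 30 ≈ 471.73
Since 471.7 is below (larger y than) 422, the composition reads bottom-heavy.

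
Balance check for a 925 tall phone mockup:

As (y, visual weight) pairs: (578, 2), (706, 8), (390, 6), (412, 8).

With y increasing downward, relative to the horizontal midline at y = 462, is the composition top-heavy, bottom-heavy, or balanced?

Weights sum to 2 + 8 + 6 + 8 = 24.
Σw·y = 2·578 + 8·706 + 6·390 + 8·412 = 12440, so ȳ = 12440/24 ≈ 518.33.
518.3 vs midline 462 → bottom-heavy.

bottom-heavy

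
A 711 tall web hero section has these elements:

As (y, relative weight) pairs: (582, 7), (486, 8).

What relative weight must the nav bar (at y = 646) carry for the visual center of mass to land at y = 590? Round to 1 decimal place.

w ≈ 15.9

Known weights sum to 7 + 8 = 15; their moment is 7·582 + 8·486 = 7962.
Balance at y = 590 requires (7962 + w·646) / (15 + w) = 590.
So w = (590·15 − 7962)/(646 − 590) = 888/56 ≈ 15.86.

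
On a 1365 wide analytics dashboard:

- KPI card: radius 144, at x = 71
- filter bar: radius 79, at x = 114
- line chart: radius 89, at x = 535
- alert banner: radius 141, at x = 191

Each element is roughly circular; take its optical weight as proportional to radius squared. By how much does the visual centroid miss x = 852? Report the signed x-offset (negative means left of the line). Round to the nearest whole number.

r² weights: KPI card 144² = 20736, filter bar 79² = 6241, line chart 89² = 7921, alert banner 141² = 19881. Total = 54779.
x-moment: 20736·71 + 6241·114 + 7921·535 + 19881·191 = 10218736; centroid 10218736/54779 ≈ 186.54.
Offset from x = 852: 186.54 − 852 ≈ -665.46.

≈ -665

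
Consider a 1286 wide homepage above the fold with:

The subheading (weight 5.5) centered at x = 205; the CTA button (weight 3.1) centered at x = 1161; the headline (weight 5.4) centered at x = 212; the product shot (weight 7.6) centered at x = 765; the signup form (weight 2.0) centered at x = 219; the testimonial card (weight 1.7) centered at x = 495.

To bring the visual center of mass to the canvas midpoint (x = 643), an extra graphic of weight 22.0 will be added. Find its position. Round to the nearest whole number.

x ≈ 793

With the extra graphic, Σw becomes 5.5 + 3.1 + 5.4 + 7.6 + 2.0 + 1.7 + 22.0 = 47.3.
Along x: (12964.9 + 22.0·x) / 47.3 = 643 (existing moment 5.5·205 + 3.1·1161 + 5.4·212 + 7.6·765 + 2.0·219 + 1.7·495 = 12964.9) ⇒ x = (30413.9 − 12964.9) / 22.0 ≈ 793.14.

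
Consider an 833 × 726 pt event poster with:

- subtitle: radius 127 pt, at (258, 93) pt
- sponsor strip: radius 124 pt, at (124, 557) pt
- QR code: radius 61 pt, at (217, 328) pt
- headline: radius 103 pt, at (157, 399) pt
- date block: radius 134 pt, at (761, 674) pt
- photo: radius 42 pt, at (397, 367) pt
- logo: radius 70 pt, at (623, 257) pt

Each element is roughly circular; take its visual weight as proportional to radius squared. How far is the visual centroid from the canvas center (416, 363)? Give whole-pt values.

Weights ∝ r²: subtitle 127² = 16129, sponsor strip 124² = 15376, QR code 61² = 3721, headline 103² = 10609, date block 134² = 17956, photo 42² = 1764, logo 70² = 4900; Σw = 70455.
x: moment 25958500 / weight 70455 ≈ 368.44
Σw·y = 29526940; ȳ = 29526940/70455 ≈ 419.09.
Offset from (416, 363): Δx ≈ -47.56, Δy ≈ 56.09; distance = √(Δx² + Δy²) ≈ 73.54.

≈ 74 pt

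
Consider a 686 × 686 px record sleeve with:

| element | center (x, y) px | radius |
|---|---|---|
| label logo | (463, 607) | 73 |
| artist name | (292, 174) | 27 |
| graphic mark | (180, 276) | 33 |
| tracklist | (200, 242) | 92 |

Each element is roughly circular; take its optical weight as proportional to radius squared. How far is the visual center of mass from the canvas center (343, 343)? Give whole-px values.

≈ 55 px

r² weights: label logo 73² = 5329, artist name 27² = 729, graphic mark 33² = 1089, tracklist 92² = 8464. Total = 15611.
Σw·x = 5329·463 + 729·292 + 1089·180 + 8464·200 = 4569015, so x̄ = 4569015/15611 ≈ 292.68.
Σw·y = 5329·607 + 729·174 + 1089·276 + 8464·242 = 5710401, so ȳ = 5710401/15611 ≈ 365.79.
Offset from (343, 343): Δx ≈ -50.32, Δy ≈ 22.79; distance = √(Δx² + Δy²) ≈ 55.24.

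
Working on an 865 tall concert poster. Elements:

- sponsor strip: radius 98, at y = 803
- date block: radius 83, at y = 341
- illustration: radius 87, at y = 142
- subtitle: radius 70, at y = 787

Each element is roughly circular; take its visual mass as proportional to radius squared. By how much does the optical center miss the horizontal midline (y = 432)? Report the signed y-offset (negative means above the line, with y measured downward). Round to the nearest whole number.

≈ 86

Weights ∝ r²: sponsor strip 98² = 9604, date block 83² = 6889, illustration 87² = 7569, subtitle 70² = 4900; Σw = 28962.
y-moment: 9604·803 + 6889·341 + 7569·142 + 4900·787 = 14992259; centroid 14992259/28962 ≈ 517.65.
Offset from y = 432: 517.65 − 432 ≈ 85.65.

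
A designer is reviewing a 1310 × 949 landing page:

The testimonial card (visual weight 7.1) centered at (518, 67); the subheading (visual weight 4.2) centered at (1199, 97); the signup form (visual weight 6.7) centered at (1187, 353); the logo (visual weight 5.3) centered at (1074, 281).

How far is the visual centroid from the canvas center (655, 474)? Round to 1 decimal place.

≈ 407.5

Σw = 7.1 + 4.2 + 6.7 + 5.3 = 23.3.
x-moment: 7.1·518 + 4.2·1199 + 6.7·1187 + 5.3·1074 = 22358.7; centroid 22358.7/23.3 ≈ 959.60.
y-moment: 7.1·67 + 4.2·97 + 6.7·353 + 5.3·281 = 4737.5; centroid 4737.5/23.3 ≈ 203.33.
Relative to (655, 474): Δ = (304.60, -270.67); |Δ| = √(304.60² + -270.67²) ≈ 407.49.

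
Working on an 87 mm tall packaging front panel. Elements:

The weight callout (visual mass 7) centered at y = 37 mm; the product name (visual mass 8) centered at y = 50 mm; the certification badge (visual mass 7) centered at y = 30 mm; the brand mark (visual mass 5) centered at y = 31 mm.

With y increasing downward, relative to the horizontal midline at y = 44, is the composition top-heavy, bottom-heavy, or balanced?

Σw = 7 + 8 + 7 + 5 = 27.
y-moment: 7·37 + 8·50 + 7·30 + 5·31 = 1024; centroid 1024/27 ≈ 37.93.
Since 37.9 is above (smaller y than) 44, the composition reads top-heavy.

top-heavy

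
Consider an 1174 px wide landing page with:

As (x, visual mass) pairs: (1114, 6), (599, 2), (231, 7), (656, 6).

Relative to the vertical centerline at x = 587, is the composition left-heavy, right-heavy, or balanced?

Total weight = 6 + 2 + 7 + 6 = 21.
x: (6·1114 + 2·599 + 7·231 + 6·656) / 21 = 13435 / 21 ≈ 639.76
639.8 lies right of the midline 587, so the layout is right-heavy.

right-heavy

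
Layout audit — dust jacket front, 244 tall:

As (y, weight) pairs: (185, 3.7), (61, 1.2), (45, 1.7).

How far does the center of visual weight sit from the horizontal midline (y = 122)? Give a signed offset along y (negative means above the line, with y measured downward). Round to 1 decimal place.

Total weight = 3.7 + 1.2 + 1.7 = 6.6.
Σw·y = 3.7·185 + 1.2·61 + 1.7·45 = 834.2, so ȳ = 834.2/6.6 ≈ 126.39.
Against y = 122, that's 126.39 − 122 = 4.39.

≈ 4.4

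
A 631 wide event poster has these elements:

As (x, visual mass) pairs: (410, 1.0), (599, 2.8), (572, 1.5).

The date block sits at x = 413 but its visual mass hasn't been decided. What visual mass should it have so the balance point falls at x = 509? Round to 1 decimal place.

w ≈ 2.6

Fixed elements: Σw = 1.0 + 2.8 + 1.5 = 5.3, Σw·x = 1.0·410 + 2.8·599 + 1.5·572 = 2945.2.
Set Σw·x/Σw = 509: (2945.2 + 413w) = 509·(5.3 + w).
Rearranging, w·(413 − 509) = 509·5.3 − 2945.2 = -247.5, so w ≈ -247.5/-96 = 2.58.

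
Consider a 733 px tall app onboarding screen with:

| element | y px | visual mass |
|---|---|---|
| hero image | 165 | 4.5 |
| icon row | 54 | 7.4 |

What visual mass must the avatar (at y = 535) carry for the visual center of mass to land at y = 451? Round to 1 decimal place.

Existing Σw = 11.9 (4.5 + 7.4); existing moment 4.5·165 + 7.4·54 = 1142.1.
Set Σw·y/Σw = 451: (1142.1 + 535w) = 451·(11.9 + w).
So w = (451·11.9 − 1142.1)/(535 − 451) = 4224.8/84 ≈ 50.30.

w ≈ 50.3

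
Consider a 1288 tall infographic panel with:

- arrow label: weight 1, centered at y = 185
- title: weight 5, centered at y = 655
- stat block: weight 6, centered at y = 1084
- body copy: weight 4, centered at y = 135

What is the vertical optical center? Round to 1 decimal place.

Weights sum to 1 + 5 + 6 + 4 = 16.
y-moment: 1·185 + 5·655 + 6·1084 + 4·135 = 10504; centroid 10504/16 ≈ 656.50.

y ≈ 656.5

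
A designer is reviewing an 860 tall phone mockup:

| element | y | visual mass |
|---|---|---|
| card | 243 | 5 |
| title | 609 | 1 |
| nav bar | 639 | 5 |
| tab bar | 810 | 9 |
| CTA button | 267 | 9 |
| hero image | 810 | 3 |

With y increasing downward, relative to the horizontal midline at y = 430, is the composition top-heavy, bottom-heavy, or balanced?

bottom-heavy

Weights sum to 5 + 1 + 5 + 9 + 9 + 3 = 32.
y: moment 17142 / weight 32 ≈ 535.69
535.7 vs midline 430 → bottom-heavy.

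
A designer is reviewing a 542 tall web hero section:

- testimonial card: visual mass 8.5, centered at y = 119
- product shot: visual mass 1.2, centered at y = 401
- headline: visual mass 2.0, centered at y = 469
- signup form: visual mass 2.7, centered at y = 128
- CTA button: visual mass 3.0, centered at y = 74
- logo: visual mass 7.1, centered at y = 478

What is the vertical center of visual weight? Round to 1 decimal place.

y ≈ 260.9

Weights sum to 8.5 + 1.2 + 2.0 + 2.7 + 3.0 + 7.1 = 24.5.
y-moment: 8.5·119 + 1.2·401 + 2.0·469 + 2.7·128 + 3.0·74 + 7.1·478 = 6392.1; centroid 6392.1/24.5 ≈ 260.90.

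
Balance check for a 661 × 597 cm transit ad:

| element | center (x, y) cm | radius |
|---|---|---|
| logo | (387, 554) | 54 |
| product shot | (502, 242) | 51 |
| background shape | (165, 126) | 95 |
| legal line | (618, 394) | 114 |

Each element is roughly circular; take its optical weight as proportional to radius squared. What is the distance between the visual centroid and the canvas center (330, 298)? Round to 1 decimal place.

r² weights: logo 54² = 2916, product shot 51² = 2601, background shape 95² = 9025, legal line 114² = 12996. Total = 27538.
x-moment: 2916·387 + 2601·502 + 9025·165 + 12996·618 = 11954847; centroid 11954847/27538 ≈ 434.12.
y-moment: 2916·554 + 2601·242 + 9025·126 + 12996·394 = 8502480; centroid 8502480/27538 ≈ 308.75.
Offset from (330, 298): Δx ≈ 104.12, Δy ≈ 10.75; distance = √(Δx² + Δy²) ≈ 104.68.

≈ 104.7 cm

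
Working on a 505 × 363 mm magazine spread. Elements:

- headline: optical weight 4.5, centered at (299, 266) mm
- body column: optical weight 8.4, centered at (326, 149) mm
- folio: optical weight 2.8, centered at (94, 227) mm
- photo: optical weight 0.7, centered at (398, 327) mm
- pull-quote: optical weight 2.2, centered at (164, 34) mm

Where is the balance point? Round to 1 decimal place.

Σw = 4.5 + 8.4 + 2.8 + 0.7 + 2.2 = 18.6.
x-moment: 4.5·299 + 8.4·326 + 2.8·94 + 0.7·398 + 2.2·164 = 4986.5; centroid 4986.5/18.6 ≈ 268.09.
y-moment: 4.5·266 + 8.4·149 + 2.8·227 + 0.7·327 + 2.2·34 = 3387.9; centroid 3387.9/18.6 ≈ 182.15.

(268.1, 182.1)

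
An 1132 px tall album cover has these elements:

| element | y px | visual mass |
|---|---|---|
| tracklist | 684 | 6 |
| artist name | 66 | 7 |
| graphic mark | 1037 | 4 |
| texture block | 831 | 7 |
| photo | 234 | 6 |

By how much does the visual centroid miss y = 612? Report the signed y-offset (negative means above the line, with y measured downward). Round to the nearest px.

≈ -81 px

Weights sum to 6 + 7 + 4 + 7 + 6 = 30.
y: (6·684 + 7·66 + 4·1037 + 7·831 + 6·234) / 30 = 15935 / 30 ≈ 531.17
Difference: 531.17 − 612 ≈ -80.83.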